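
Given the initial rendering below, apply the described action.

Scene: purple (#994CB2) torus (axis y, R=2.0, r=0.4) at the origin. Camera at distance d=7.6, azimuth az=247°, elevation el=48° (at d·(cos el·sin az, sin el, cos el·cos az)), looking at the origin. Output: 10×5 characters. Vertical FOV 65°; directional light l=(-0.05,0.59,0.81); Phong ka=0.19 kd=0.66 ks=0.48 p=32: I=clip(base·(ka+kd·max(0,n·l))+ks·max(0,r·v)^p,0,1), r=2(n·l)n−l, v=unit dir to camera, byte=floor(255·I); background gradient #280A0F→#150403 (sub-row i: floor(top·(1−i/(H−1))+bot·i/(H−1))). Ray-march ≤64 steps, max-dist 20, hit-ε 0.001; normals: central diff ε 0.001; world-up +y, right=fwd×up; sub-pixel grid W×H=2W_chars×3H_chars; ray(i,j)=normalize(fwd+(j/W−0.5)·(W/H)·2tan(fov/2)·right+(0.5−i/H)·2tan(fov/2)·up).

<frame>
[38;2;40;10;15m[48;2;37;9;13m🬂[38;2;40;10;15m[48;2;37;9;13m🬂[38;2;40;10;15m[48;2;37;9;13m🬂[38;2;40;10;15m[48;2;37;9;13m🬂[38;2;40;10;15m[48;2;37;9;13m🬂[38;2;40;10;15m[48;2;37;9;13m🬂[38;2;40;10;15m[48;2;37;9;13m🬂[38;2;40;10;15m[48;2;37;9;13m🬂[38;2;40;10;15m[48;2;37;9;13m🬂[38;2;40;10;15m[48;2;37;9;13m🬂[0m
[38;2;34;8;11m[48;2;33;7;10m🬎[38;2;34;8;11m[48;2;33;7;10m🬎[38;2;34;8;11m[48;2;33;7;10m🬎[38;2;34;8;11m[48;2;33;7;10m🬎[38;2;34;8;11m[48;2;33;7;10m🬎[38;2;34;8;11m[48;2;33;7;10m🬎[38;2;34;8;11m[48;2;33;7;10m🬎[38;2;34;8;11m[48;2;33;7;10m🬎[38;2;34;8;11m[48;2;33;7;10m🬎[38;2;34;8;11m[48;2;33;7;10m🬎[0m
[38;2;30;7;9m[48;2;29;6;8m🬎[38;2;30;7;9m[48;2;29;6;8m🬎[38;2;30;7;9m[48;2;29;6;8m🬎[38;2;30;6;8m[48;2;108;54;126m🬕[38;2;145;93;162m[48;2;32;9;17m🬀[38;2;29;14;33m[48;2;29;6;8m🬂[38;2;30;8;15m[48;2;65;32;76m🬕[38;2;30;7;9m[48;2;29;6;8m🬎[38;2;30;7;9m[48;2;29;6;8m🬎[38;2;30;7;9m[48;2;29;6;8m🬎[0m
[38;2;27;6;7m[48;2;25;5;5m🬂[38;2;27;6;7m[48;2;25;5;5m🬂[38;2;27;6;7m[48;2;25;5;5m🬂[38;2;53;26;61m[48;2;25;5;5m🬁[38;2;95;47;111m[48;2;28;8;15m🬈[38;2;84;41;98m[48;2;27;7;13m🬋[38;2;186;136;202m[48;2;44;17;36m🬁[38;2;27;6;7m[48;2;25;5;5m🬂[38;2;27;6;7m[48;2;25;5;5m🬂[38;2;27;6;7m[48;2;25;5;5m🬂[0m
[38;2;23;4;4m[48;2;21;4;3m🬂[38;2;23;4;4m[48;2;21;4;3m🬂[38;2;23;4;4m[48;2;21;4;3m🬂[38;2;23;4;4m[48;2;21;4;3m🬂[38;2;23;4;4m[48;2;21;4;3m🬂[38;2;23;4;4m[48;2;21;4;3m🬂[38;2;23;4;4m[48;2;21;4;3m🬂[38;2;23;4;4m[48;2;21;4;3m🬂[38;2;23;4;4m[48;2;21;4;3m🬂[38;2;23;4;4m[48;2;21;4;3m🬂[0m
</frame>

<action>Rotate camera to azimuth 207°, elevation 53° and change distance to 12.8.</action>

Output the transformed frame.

<frame>
[38;2;40;10;15m[48;2;37;9;13m🬂[38;2;40;10;15m[48;2;37;9;13m🬂[38;2;40;10;15m[48;2;37;9;13m🬂[38;2;40;10;15m[48;2;37;9;13m🬂[38;2;40;10;15m[48;2;37;9;13m🬂[38;2;40;10;15m[48;2;37;9;13m🬂[38;2;40;10;15m[48;2;37;9;13m🬂[38;2;40;10;15m[48;2;37;9;13m🬂[38;2;40;10;15m[48;2;37;9;13m🬂[38;2;40;10;15m[48;2;37;9;13m🬂[0m
[38;2;34;8;11m[48;2;33;7;10m🬎[38;2;34;8;11m[48;2;33;7;10m🬎[38;2;34;8;11m[48;2;33;7;10m🬎[38;2;34;8;11m[48;2;33;7;10m🬎[38;2;34;8;11m[48;2;33;7;10m🬎[38;2;34;8;11m[48;2;33;7;10m🬎[38;2;34;8;11m[48;2;33;7;10m🬎[38;2;34;8;11m[48;2;33;7;10m🬎[38;2;34;8;11m[48;2;33;7;10m🬎[38;2;34;8;11m[48;2;33;7;10m🬎[0m
[38;2;30;7;9m[48;2;29;6;8m🬎[38;2;30;7;9m[48;2;29;6;8m🬎[38;2;30;7;9m[48;2;29;6;8m🬎[38;2;30;7;9m[48;2;29;6;8m🬎[38;2;52;26;61m[48;2;30;6;8m🬓[38;2;65;32;76m[48;2;29;6;8m🬀[38;2;96;47;111m[48;2;30;6;8m🬓[38;2;30;7;9m[48;2;29;6;8m🬎[38;2;30;7;9m[48;2;29;6;8m🬎[38;2;30;7;9m[48;2;29;6;8m🬎[0m
[38;2;27;6;7m[48;2;25;5;5m🬂[38;2;27;6;7m[48;2;25;5;5m🬂[38;2;27;6;7m[48;2;25;5;5m🬂[38;2;27;6;7m[48;2;25;5;5m🬂[38;2;29;14;33m[48;2;25;5;5m🬁[38;2;58;28;68m[48;2;25;5;5m🬂[38;2;27;6;7m[48;2;25;5;5m🬂[38;2;27;6;7m[48;2;25;5;5m🬂[38;2;27;6;7m[48;2;25;5;5m🬂[38;2;27;6;7m[48;2;25;5;5m🬂[0m
[38;2;23;4;4m[48;2;21;4;3m🬂[38;2;23;4;4m[48;2;21;4;3m🬂[38;2;23;4;4m[48;2;21;4;3m🬂[38;2;23;4;4m[48;2;21;4;3m🬂[38;2;23;4;4m[48;2;21;4;3m🬂[38;2;23;4;4m[48;2;21;4;3m🬂[38;2;23;4;4m[48;2;21;4;3m🬂[38;2;23;4;4m[48;2;21;4;3m🬂[38;2;23;4;4m[48;2;21;4;3m🬂[38;2;23;4;4m[48;2;21;4;3m🬂[0m
</frame>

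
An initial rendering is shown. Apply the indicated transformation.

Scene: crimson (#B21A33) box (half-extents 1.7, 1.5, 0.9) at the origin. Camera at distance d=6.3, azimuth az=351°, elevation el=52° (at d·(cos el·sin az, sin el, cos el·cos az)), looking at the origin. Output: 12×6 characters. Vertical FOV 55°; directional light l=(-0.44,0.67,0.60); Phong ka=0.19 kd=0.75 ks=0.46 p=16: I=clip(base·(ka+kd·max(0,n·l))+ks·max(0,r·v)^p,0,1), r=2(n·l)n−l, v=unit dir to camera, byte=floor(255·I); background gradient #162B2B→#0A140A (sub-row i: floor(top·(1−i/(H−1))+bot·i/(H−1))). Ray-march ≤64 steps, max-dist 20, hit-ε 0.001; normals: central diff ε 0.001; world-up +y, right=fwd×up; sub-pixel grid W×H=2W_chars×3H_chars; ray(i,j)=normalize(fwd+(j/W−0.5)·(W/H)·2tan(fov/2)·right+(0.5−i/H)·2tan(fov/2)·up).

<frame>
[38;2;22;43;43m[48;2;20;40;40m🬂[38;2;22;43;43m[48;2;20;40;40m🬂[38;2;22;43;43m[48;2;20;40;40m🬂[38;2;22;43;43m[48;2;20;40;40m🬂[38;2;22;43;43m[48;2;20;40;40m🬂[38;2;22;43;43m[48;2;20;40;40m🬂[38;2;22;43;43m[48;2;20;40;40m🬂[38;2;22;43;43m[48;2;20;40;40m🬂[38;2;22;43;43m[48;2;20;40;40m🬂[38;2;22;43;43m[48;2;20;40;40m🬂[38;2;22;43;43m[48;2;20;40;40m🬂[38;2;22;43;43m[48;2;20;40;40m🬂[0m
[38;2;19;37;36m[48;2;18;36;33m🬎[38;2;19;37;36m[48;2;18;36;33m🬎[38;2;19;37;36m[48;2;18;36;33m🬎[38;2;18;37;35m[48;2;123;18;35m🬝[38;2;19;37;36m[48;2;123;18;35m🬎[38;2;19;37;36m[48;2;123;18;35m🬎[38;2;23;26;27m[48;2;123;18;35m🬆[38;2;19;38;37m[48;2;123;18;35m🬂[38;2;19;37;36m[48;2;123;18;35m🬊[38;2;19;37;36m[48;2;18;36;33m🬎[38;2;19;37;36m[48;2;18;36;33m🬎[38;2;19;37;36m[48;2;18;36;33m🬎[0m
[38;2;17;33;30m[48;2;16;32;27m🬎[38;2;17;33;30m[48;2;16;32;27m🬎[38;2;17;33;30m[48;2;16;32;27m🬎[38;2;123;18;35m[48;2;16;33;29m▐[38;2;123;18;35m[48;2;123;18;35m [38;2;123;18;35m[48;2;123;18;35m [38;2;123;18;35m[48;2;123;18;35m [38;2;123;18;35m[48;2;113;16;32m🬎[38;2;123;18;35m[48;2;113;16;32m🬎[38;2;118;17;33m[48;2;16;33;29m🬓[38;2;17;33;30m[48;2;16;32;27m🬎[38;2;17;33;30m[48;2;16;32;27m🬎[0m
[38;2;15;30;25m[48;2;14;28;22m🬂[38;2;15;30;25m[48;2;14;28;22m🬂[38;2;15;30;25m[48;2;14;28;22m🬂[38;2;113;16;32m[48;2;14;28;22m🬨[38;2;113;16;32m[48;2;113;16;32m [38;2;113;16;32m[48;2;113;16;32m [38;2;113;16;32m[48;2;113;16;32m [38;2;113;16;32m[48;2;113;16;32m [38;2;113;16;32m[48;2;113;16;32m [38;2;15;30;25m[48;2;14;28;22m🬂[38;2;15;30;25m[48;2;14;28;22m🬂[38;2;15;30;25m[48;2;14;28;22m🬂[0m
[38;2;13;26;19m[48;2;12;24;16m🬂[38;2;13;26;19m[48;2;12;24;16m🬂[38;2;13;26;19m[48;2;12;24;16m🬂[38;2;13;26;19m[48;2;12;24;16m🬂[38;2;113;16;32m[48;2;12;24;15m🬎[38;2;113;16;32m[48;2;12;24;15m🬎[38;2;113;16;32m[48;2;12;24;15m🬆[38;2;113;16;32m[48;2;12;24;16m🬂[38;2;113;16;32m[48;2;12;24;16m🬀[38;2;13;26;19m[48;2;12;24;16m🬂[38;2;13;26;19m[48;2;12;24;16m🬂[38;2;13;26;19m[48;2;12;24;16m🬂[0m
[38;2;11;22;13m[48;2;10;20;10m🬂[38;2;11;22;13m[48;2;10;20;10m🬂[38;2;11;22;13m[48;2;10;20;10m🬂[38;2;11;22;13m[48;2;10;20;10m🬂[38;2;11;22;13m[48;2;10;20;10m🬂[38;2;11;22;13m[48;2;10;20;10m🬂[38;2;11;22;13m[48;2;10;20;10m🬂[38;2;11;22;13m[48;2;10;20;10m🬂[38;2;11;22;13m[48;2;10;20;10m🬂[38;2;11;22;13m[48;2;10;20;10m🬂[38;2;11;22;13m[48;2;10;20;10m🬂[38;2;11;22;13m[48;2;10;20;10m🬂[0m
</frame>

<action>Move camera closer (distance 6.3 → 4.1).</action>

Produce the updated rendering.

<frame>
[38;2;22;43;43m[48;2;20;40;40m🬂[38;2;21;41;41m[48;2;123;18;35m🬝[38;2;21;42;42m[48;2;123;18;35m🬎[38;2;21;42;42m[48;2;123;18;35m🬎[38;2;21;42;42m[48;2;123;18;35m🬎[38;2;22;43;43m[48;2;123;17;35m🬂[38;2;22;43;43m[48;2;123;18;35m🬂[38;2;22;43;43m[48;2;123;18;35m🬂[38;2;22;43;43m[48;2;123;18;35m🬂[38;2;22;43;43m[48;2;123;18;35m🬂[38;2;123;18;35m[48;2;21;41;41m🬏[38;2;22;43;43m[48;2;20;40;40m🬂[0m
[38;2;19;37;36m[48;2;18;36;33m🬎[38;2;123;18;35m[48;2;123;18;35m [38;2;123;18;35m[48;2;123;18;35m [38;2;123;18;35m[48;2;123;18;35m [38;2;123;18;35m[48;2;123;18;35m [38;2;123;18;35m[48;2;123;18;35m [38;2;123;18;35m[48;2;123;18;35m [38;2;123;18;35m[48;2;123;18;35m [38;2;123;18;35m[48;2;123;18;35m [38;2;123;18;35m[48;2;123;18;35m [38;2;123;18;35m[48;2;123;18;35m [38;2;19;37;36m[48;2;123;18;35m🬊[0m
[38;2;123;18;35m[48;2;16;33;29m▐[38;2;123;18;35m[48;2;123;18;35m [38;2;123;18;35m[48;2;123;18;35m [38;2;123;18;35m[48;2;123;18;35m [38;2;123;18;35m[48;2;113;16;32m🬎[38;2;123;18;35m[48;2;113;16;32m🬎[38;2;123;18;35m[48;2;113;16;32m🬎[38;2;123;18;35m[48;2;113;16;32m🬎[38;2;123;18;35m[48;2;113;16;32m🬆[38;2;123;18;35m[48;2;113;16;32m🬂[38;2;123;18;35m[48;2;113;16;32m🬂[38;2;117;16;33m[48;2;16;32;27m🬝[0m
[38;2;113;16;32m[48;2;14;28;22m🬉[38;2;113;16;32m[48;2;113;16;32m [38;2;113;16;32m[48;2;113;16;32m [38;2;113;16;32m[48;2;113;16;32m [38;2;113;16;32m[48;2;113;16;32m [38;2;113;16;32m[48;2;113;16;32m [38;2;113;16;32m[48;2;113;16;32m [38;2;113;16;32m[48;2;113;16;32m [38;2;113;16;32m[48;2;113;16;32m [38;2;113;16;32m[48;2;113;16;32m [38;2;113;16;32m[48;2;14;28;21m🬝[38;2;113;16;32m[48;2;14;28;22m🬀[0m
[38;2;13;26;19m[48;2;12;24;16m🬂[38;2;113;16;32m[48;2;12;24;16m🬁[38;2;113;16;32m[48;2;12;24;15m🬬[38;2;113;16;32m[48;2;113;16;32m [38;2;113;16;32m[48;2;113;16;32m [38;2;113;16;32m[48;2;113;16;32m [38;2;113;16;32m[48;2;113;16;32m [38;2;113;16;32m[48;2;113;16;32m [38;2;113;16;32m[48;2;113;16;32m [38;2;113;16;32m[48;2;12;24;15m🬝[38;2;13;26;19m[48;2;12;24;16m🬂[38;2;13;26;19m[48;2;12;24;16m🬂[0m
[38;2;11;22;13m[48;2;10;20;10m🬂[38;2;11;22;13m[48;2;10;20;10m🬂[38;2;11;22;13m[48;2;10;20;10m🬂[38;2;113;16;32m[48;2;10;20;10m🬂[38;2;113;16;32m[48;2;10;20;10m🬂[38;2;113;16;32m[48;2;10;20;10m🬂[38;2;113;16;32m[48;2;10;20;11m🬀[38;2;11;22;13m[48;2;10;20;10m🬂[38;2;11;22;13m[48;2;10;20;10m🬂[38;2;11;22;13m[48;2;10;20;10m🬂[38;2;11;22;13m[48;2;10;20;10m🬂[38;2;11;22;13m[48;2;10;20;10m🬂[0m
</frame>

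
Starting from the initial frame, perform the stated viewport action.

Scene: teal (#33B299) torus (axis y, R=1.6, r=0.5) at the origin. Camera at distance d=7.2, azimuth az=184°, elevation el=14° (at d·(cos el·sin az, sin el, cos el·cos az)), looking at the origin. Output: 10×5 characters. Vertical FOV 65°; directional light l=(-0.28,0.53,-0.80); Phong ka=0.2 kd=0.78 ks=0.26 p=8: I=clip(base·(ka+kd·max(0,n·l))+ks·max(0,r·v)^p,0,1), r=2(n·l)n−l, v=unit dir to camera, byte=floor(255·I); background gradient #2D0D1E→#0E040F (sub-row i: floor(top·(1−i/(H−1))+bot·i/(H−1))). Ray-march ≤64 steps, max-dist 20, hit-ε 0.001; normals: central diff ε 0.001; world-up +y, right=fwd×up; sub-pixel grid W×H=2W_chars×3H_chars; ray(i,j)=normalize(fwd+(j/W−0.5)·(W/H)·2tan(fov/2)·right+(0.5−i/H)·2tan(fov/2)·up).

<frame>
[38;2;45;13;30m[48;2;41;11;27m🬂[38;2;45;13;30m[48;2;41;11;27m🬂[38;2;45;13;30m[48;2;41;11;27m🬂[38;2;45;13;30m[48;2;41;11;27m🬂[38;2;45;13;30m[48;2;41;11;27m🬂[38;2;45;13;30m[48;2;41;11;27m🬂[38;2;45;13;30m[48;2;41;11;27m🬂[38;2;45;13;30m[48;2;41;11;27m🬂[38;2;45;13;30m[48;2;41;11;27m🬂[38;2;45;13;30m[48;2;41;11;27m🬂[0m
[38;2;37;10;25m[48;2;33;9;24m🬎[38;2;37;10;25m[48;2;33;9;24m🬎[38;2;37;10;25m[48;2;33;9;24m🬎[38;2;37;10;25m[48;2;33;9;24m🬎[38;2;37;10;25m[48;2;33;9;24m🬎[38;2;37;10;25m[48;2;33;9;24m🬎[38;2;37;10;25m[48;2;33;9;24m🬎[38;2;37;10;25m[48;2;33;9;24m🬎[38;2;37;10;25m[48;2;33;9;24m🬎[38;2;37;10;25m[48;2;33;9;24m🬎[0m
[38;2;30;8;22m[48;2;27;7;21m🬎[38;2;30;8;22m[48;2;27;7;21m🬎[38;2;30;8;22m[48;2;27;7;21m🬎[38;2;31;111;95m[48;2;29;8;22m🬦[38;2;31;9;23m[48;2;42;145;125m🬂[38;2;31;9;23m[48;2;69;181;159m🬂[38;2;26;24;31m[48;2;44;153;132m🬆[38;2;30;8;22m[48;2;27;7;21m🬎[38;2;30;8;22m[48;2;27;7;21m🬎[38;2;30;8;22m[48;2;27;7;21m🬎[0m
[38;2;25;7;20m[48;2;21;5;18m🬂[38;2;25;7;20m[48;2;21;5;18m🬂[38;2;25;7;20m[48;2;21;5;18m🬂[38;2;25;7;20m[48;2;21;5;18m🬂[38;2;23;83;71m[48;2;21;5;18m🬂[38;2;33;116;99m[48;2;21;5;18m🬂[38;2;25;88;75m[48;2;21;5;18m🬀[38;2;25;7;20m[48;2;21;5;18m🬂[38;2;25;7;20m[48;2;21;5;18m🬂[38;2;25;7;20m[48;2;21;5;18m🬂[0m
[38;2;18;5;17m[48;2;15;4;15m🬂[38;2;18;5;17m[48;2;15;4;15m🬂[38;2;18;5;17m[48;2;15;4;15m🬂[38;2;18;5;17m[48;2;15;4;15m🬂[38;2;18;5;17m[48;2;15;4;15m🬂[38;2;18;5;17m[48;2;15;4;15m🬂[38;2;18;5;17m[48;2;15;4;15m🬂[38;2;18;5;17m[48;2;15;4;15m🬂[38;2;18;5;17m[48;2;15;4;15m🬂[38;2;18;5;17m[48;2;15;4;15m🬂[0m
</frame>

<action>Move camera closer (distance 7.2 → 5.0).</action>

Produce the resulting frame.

<frame>
[38;2;45;13;30m[48;2;41;11;27m🬂[38;2;45;13;30m[48;2;41;11;27m🬂[38;2;45;13;30m[48;2;41;11;27m🬂[38;2;45;13;30m[48;2;41;11;27m🬂[38;2;45;13;30m[48;2;41;11;27m🬂[38;2;45;13;30m[48;2;41;11;27m🬂[38;2;45;13;30m[48;2;41;11;27m🬂[38;2;45;13;30m[48;2;41;11;27m🬂[38;2;45;13;30m[48;2;41;11;27m🬂[38;2;45;13;30m[48;2;41;11;27m🬂[0m
[38;2;37;10;25m[48;2;33;9;24m🬎[38;2;37;10;25m[48;2;33;9;24m🬎[38;2;37;10;25m[48;2;33;9;24m🬎[38;2;37;10;25m[48;2;33;9;24m🬎[38;2;37;10;25m[48;2;33;9;24m🬎[38;2;37;10;25m[48;2;33;9;24m🬎[38;2;37;10;25m[48;2;33;9;24m🬎[38;2;37;10;25m[48;2;33;9;24m🬎[38;2;37;10;25m[48;2;33;9;24m🬎[38;2;37;10;25m[48;2;33;9;24m🬎[0m
[38;2;30;8;22m[48;2;27;7;21m🬎[38;2;30;8;22m[48;2;27;7;21m🬎[38;2;29;8;22m[48;2;30;107;92m🬕[38;2;31;9;23m[48;2;37;133;114m🬂[38;2;37;131;112m[48;2;46;160;137m🬆[38;2;39;138;118m[48;2;54;175;151m🬎[38;2;27;45;47m[48;2;43;146;125m🬅[38;2;31;9;23m[48;2;42;150;129m🬂[38;2;30;8;22m[48;2;27;7;21m🬎[38;2;30;8;22m[48;2;27;7;21m🬎[0m
[38;2;25;7;20m[48;2;21;5;18m🬂[38;2;25;7;20m[48;2;21;5;18m🬂[38;2;16;58;50m[48;2;21;5;18m🬁[38;2;31;111;95m[48;2;20;5;18m🬊[38;2;39;134;116m[48;2;20;5;18m🬎[38;2;55;158;138m[48;2;20;5;18m🬎[38;2;41;139;120m[48;2;20;5;18m🬎[38;2;36;126;108m[48;2;21;5;18m🬂[38;2;25;7;20m[48;2;21;5;18m🬂[38;2;25;7;20m[48;2;21;5;18m🬂[0m
[38;2;18;5;17m[48;2;15;4;15m🬂[38;2;18;5;17m[48;2;15;4;15m🬂[38;2;18;5;17m[48;2;15;4;15m🬂[38;2;18;5;17m[48;2;15;4;15m🬂[38;2;18;5;17m[48;2;15;4;15m🬂[38;2;18;5;17m[48;2;15;4;15m🬂[38;2;18;5;17m[48;2;15;4;15m🬂[38;2;18;5;17m[48;2;15;4;15m🬂[38;2;18;5;17m[48;2;15;4;15m🬂[38;2;18;5;17m[48;2;15;4;15m🬂[0m
</frame>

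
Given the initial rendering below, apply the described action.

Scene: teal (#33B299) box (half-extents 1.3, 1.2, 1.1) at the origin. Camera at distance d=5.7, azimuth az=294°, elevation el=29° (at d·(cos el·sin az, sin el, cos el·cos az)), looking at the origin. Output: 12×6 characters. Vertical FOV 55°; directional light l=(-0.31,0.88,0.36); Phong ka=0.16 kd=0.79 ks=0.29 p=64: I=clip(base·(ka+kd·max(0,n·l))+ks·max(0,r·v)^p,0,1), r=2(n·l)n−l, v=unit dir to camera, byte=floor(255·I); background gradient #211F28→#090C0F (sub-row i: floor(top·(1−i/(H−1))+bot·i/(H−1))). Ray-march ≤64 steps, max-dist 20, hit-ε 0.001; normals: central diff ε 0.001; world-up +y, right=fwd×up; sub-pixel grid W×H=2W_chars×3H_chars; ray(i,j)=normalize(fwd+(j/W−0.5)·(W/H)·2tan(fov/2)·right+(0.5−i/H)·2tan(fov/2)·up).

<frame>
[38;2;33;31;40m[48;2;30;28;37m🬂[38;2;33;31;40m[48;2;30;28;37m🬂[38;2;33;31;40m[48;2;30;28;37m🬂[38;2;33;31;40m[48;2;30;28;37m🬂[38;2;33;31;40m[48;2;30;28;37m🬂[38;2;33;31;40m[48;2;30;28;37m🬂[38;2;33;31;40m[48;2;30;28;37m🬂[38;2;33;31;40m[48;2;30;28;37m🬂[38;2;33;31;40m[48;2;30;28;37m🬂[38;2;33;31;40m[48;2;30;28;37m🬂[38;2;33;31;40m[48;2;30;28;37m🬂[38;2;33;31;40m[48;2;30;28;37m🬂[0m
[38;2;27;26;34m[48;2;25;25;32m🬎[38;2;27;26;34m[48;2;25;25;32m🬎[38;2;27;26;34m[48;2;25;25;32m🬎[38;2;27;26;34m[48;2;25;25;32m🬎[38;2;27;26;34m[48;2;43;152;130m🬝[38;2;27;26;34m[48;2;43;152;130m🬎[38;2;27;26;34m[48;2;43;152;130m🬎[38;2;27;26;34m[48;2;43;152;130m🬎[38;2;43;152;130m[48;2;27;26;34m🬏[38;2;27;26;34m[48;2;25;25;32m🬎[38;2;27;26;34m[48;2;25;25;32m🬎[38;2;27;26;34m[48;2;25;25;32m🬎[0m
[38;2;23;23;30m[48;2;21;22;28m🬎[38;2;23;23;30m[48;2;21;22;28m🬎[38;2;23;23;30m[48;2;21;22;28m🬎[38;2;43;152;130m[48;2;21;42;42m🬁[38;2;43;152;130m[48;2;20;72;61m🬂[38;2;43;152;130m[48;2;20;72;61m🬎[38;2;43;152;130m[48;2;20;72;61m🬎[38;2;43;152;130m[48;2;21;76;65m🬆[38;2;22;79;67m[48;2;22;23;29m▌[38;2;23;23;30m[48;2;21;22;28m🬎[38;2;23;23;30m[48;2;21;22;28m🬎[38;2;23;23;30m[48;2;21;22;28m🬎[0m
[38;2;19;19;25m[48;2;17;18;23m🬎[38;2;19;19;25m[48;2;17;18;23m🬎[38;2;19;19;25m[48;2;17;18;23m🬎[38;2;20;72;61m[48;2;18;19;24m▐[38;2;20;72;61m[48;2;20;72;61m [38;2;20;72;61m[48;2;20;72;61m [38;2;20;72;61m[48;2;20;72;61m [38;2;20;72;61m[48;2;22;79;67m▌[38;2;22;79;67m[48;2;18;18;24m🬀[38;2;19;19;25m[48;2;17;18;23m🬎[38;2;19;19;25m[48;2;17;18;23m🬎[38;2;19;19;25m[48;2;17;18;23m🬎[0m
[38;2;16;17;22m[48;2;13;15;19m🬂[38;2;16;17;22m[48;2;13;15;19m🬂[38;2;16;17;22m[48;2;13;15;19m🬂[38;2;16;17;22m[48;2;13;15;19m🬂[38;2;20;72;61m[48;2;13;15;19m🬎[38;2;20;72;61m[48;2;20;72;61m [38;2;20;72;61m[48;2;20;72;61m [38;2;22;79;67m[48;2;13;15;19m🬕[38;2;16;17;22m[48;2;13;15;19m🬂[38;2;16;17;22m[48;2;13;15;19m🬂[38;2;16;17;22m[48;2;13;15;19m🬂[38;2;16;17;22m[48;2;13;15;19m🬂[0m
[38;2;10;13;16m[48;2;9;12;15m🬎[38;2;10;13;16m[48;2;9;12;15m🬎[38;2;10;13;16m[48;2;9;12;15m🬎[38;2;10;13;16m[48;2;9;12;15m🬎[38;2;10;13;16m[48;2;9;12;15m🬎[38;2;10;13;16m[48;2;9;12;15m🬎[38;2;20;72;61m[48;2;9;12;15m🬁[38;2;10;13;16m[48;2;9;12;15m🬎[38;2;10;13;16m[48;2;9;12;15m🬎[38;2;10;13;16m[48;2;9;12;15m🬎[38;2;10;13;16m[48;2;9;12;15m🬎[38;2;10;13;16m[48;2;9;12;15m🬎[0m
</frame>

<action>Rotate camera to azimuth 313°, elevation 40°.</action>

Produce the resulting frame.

<frame>
[38;2;33;31;40m[48;2;30;28;37m🬂[38;2;33;31;40m[48;2;30;28;37m🬂[38;2;33;31;40m[48;2;30;28;37m🬂[38;2;33;31;40m[48;2;30;28;37m🬂[38;2;33;31;40m[48;2;30;28;37m🬂[38;2;33;31;40m[48;2;30;28;37m🬂[38;2;33;31;40m[48;2;30;28;37m🬂[38;2;33;31;40m[48;2;30;28;37m🬂[38;2;33;31;40m[48;2;30;28;37m🬂[38;2;33;31;40m[48;2;30;28;37m🬂[38;2;33;31;40m[48;2;30;28;37m🬂[38;2;33;31;40m[48;2;30;28;37m🬂[0m
[38;2;27;26;34m[48;2;25;25;32m🬎[38;2;27;26;34m[48;2;25;25;32m🬎[38;2;27;26;34m[48;2;25;25;32m🬎[38;2;27;26;34m[48;2;25;25;32m🬎[38;2;27;26;34m[48;2;43;152;130m🬝[38;2;27;26;34m[48;2;43;152;130m🬆[38;2;28;27;35m[48;2;43;152;130m🬂[38;2;27;26;34m[48;2;43;152;130m🬎[38;2;43;152;130m[48;2;27;26;34m🬏[38;2;27;26;34m[48;2;25;25;32m🬎[38;2;27;26;34m[48;2;25;25;32m🬎[38;2;27;26;34m[48;2;25;25;32m🬎[0m
[38;2;23;23;30m[48;2;21;22;28m🬎[38;2;23;23;30m[48;2;21;22;28m🬎[38;2;23;23;30m[48;2;21;22;28m🬎[38;2;43;152;130m[48;2;21;42;42m🬁[38;2;43;152;130m[48;2;20;72;61m🬬[38;2;43;152;130m[48;2;43;152;130m [38;2;43;152;130m[48;2;43;152;130m [38;2;43;152;130m[48;2;22;79;67m🬝[38;2;43;152;130m[48;2;22;79;67m🬀[38;2;23;23;30m[48;2;21;22;28m🬎[38;2;23;23;30m[48;2;21;22;28m🬎[38;2;23;23;30m[48;2;21;22;28m🬎[0m
[38;2;19;19;25m[48;2;17;18;23m🬎[38;2;19;19;25m[48;2;17;18;23m🬎[38;2;19;19;25m[48;2;17;18;23m🬎[38;2;20;72;61m[48;2;18;18;24m🬉[38;2;20;72;61m[48;2;20;72;61m [38;2;20;72;61m[48;2;43;152;130m🬺[38;2;43;152;130m[48;2;22;79;67m🬀[38;2;22;79;67m[48;2;22;79;67m [38;2;22;79;67m[48;2;18;19;24m▌[38;2;19;19;25m[48;2;17;18;23m🬎[38;2;19;19;25m[48;2;17;18;23m🬎[38;2;19;19;25m[48;2;17;18;23m🬎[0m
[38;2;16;17;22m[48;2;13;15;19m🬂[38;2;16;17;22m[48;2;13;15;19m🬂[38;2;16;17;22m[48;2;13;15;19m🬂[38;2;16;17;22m[48;2;13;15;19m🬂[38;2;20;72;61m[48;2;13;15;19m🬊[38;2;20;72;61m[48;2;20;72;61m [38;2;22;79;67m[48;2;22;79;67m [38;2;22;79;67m[48;2;13;15;19m🬆[38;2;16;17;22m[48;2;13;15;19m🬂[38;2;16;17;22m[48;2;13;15;19m🬂[38;2;16;17;22m[48;2;13;15;19m🬂[38;2;16;17;22m[48;2;13;15;19m🬂[0m
[38;2;10;13;16m[48;2;9;12;15m🬎[38;2;10;13;16m[48;2;9;12;15m🬎[38;2;10;13;16m[48;2;9;12;15m🬎[38;2;10;13;16m[48;2;9;12;15m🬎[38;2;10;13;16m[48;2;9;12;15m🬎[38;2;20;72;61m[48;2;9;12;15m🬁[38;2;22;79;67m[48;2;9;12;15m🬀[38;2;10;13;16m[48;2;9;12;15m🬎[38;2;10;13;16m[48;2;9;12;15m🬎[38;2;10;13;16m[48;2;9;12;15m🬎[38;2;10;13;16m[48;2;9;12;15m🬎[38;2;10;13;16m[48;2;9;12;15m🬎[0m
</frame>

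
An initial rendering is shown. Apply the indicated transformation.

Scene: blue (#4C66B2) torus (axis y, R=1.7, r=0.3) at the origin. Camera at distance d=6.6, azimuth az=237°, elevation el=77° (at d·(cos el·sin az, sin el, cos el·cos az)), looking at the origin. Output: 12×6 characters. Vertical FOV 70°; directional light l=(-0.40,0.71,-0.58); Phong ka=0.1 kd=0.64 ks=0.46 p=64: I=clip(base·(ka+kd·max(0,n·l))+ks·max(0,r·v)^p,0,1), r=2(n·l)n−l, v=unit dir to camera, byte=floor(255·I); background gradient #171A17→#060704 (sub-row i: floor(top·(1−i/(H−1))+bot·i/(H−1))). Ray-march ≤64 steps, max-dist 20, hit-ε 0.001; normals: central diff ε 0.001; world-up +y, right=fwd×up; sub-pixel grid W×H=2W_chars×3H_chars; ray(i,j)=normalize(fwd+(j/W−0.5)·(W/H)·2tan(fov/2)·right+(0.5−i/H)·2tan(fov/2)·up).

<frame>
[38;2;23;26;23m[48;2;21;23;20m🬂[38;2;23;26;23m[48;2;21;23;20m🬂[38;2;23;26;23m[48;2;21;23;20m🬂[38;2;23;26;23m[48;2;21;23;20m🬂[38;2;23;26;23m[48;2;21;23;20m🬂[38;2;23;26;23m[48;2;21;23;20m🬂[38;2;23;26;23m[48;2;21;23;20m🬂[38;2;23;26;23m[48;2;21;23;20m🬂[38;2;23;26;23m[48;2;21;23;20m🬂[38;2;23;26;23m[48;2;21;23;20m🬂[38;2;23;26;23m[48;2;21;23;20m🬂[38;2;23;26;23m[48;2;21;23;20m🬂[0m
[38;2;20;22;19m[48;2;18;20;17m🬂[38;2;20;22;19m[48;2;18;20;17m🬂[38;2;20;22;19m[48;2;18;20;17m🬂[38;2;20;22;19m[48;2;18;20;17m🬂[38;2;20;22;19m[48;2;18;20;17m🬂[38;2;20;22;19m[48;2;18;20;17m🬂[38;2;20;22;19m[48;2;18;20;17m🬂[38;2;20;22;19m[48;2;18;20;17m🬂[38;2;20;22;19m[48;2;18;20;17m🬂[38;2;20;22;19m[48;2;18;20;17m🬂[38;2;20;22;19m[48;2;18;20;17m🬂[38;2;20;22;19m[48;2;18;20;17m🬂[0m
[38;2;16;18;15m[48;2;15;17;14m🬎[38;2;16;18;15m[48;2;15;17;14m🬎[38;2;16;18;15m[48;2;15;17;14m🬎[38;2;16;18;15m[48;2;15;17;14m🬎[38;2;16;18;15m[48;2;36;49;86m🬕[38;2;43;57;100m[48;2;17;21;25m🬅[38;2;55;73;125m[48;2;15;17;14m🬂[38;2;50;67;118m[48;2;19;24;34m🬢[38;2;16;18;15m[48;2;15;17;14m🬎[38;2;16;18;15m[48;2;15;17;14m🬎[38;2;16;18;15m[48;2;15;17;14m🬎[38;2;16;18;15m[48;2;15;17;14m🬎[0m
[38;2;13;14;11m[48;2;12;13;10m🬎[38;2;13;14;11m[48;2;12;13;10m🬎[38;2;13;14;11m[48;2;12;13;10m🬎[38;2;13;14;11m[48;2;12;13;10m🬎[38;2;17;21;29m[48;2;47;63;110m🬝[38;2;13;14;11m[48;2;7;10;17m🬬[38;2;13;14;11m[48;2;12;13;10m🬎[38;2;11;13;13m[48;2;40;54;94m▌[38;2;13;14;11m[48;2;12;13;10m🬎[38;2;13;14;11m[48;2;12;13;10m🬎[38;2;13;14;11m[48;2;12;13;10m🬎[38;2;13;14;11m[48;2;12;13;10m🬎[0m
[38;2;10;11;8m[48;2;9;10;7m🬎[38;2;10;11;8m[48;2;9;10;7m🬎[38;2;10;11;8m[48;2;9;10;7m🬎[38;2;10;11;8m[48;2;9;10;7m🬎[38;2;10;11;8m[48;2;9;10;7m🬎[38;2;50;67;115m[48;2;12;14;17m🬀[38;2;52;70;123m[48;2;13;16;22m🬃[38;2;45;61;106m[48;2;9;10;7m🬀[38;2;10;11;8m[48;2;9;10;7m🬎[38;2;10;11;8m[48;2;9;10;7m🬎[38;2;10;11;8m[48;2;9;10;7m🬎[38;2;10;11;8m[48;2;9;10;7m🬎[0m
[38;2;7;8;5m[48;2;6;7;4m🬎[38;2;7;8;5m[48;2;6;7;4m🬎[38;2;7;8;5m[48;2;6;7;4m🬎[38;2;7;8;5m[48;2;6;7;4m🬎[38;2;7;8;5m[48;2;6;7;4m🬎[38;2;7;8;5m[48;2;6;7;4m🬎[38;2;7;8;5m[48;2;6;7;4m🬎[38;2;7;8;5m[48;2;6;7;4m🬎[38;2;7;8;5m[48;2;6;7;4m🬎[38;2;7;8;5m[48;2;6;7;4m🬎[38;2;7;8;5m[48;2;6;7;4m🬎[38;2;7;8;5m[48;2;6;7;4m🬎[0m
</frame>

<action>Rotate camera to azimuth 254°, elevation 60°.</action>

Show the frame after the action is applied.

<frame>
[38;2;23;26;23m[48;2;21;23;20m🬂[38;2;23;26;23m[48;2;21;23;20m🬂[38;2;23;26;23m[48;2;21;23;20m🬂[38;2;23;26;23m[48;2;21;23;20m🬂[38;2;23;26;23m[48;2;21;23;20m🬂[38;2;23;26;23m[48;2;21;23;20m🬂[38;2;23;26;23m[48;2;21;23;20m🬂[38;2;23;26;23m[48;2;21;23;20m🬂[38;2;23;26;23m[48;2;21;23;20m🬂[38;2;23;26;23m[48;2;21;23;20m🬂[38;2;23;26;23m[48;2;21;23;20m🬂[38;2;23;26;23m[48;2;21;23;20m🬂[0m
[38;2;20;22;19m[48;2;18;20;17m🬂[38;2;20;22;19m[48;2;18;20;17m🬂[38;2;20;22;19m[48;2;18;20;17m🬂[38;2;20;22;19m[48;2;18;20;17m🬂[38;2;20;22;19m[48;2;18;20;17m🬂[38;2;20;22;19m[48;2;18;20;17m🬂[38;2;20;22;19m[48;2;18;20;17m🬂[38;2;20;22;19m[48;2;18;20;17m🬂[38;2;20;22;19m[48;2;18;20;17m🬂[38;2;20;22;19m[48;2;18;20;17m🬂[38;2;20;22;19m[48;2;18;20;17m🬂[38;2;20;22;19m[48;2;18;20;17m🬂[0m
[38;2;16;18;15m[48;2;15;17;14m🬎[38;2;16;18;15m[48;2;15;17;14m🬎[38;2;16;18;15m[48;2;15;17;14m🬎[38;2;16;18;15m[48;2;15;17;14m🬎[38;2;16;18;15m[48;2;34;46;81m🬝[38;2;31;42;75m[48;2;16;18;15m🬋[38;2;38;51;89m[48;2;15;17;14m🬈[38;2;52;69;122m[48;2;16;18;15m🬢[38;2;16;18;15m[48;2;15;17;14m🬎[38;2;16;18;15m[48;2;15;17;14m🬎[38;2;16;18;15m[48;2;15;17;14m🬎[38;2;16;18;15m[48;2;15;17;14m🬎[0m
[38;2;13;14;11m[48;2;12;13;10m🬎[38;2;13;14;11m[48;2;12;13;10m🬎[38;2;13;14;11m[48;2;12;13;10m🬎[38;2;13;14;11m[48;2;12;13;10m🬎[38;2;15;19;25m[48;2;51;69;120m🬝[38;2;13;14;11m[48;2;7;10;17m🬬[38;2;13;14;11m[48;2;12;13;10m🬎[38;2;42;57;100m[48;2;17;21;27m▐[38;2;13;14;11m[48;2;12;13;10m🬎[38;2;13;14;11m[48;2;12;13;10m🬎[38;2;13;14;11m[48;2;12;13;10m🬎[38;2;13;14;11m[48;2;12;13;10m🬎[0m
[38;2;10;11;8m[48;2;9;10;7m🬎[38;2;10;11;8m[48;2;9;10;7m🬎[38;2;10;11;8m[48;2;9;10;7m🬎[38;2;10;11;8m[48;2;9;10;7m🬎[38;2;10;11;8m[48;2;9;10;7m🬎[38;2;67;83;132m[48;2;9;10;7m🬂[38;2;40;54;94m[48;2;9;10;7m🬂[38;2;43;59;102m[48;2;9;10;7m🬀[38;2;10;11;8m[48;2;9;10;7m🬎[38;2;10;11;8m[48;2;9;10;7m🬎[38;2;10;11;8m[48;2;9;10;7m🬎[38;2;10;11;8m[48;2;9;10;7m🬎[0m
[38;2;7;8;5m[48;2;6;7;4m🬎[38;2;7;8;5m[48;2;6;7;4m🬎[38;2;7;8;5m[48;2;6;7;4m🬎[38;2;7;8;5m[48;2;6;7;4m🬎[38;2;7;8;5m[48;2;6;7;4m🬎[38;2;7;8;5m[48;2;6;7;4m🬎[38;2;7;8;5m[48;2;6;7;4m🬎[38;2;7;8;5m[48;2;6;7;4m🬎[38;2;7;8;5m[48;2;6;7;4m🬎[38;2;7;8;5m[48;2;6;7;4m🬎[38;2;7;8;5m[48;2;6;7;4m🬎[38;2;7;8;5m[48;2;6;7;4m🬎[0m
</frame>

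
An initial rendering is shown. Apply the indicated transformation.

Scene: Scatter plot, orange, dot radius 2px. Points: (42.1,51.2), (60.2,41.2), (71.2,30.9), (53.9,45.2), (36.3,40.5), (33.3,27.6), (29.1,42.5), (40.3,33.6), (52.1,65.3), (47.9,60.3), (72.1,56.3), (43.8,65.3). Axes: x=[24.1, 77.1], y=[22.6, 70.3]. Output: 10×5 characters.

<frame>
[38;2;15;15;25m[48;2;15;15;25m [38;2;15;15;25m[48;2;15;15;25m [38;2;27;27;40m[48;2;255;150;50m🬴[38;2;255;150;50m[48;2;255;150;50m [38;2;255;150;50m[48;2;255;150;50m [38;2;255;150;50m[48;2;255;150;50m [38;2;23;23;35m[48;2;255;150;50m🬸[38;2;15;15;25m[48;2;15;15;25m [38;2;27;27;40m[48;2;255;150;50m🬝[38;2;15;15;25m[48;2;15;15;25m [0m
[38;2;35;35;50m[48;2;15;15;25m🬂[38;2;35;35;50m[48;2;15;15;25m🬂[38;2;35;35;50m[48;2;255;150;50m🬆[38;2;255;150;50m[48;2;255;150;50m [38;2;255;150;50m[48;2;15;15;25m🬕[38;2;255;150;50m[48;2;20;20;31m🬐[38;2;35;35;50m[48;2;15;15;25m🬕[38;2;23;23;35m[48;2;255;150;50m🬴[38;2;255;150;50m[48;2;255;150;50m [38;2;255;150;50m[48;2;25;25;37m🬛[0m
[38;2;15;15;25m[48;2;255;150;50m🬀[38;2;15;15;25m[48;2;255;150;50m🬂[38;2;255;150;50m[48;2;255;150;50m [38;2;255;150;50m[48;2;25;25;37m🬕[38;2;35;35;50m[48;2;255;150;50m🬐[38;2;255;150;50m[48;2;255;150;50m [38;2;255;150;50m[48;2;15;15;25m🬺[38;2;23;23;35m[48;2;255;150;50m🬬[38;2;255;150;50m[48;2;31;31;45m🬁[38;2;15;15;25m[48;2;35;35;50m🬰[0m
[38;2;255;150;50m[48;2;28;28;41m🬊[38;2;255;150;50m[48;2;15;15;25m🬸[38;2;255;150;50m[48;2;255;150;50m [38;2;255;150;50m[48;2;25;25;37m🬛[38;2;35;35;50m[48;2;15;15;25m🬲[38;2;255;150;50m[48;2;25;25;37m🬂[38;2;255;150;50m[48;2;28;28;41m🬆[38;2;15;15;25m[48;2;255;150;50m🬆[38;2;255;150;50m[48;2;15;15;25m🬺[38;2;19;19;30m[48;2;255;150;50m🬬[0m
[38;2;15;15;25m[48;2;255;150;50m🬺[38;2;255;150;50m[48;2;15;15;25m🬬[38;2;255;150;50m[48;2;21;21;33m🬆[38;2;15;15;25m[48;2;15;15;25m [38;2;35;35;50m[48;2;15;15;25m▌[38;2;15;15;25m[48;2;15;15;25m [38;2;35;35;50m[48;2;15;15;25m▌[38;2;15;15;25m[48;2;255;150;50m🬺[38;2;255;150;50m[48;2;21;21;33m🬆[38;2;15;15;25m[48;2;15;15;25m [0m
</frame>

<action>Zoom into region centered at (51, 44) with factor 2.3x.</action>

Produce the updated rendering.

<frame>
[38;2;15;15;25m[48;2;255;150;50m🬆[38;2;255;150;50m[48;2;15;15;25m🬺[38;2;23;23;35m[48;2;255;150;50m🬬[38;2;15;15;25m[48;2;15;15;25m [38;2;35;35;50m[48;2;15;15;25m▌[38;2;15;15;25m[48;2;15;15;25m [38;2;35;35;50m[48;2;15;15;25m▌[38;2;15;15;25m[48;2;15;15;25m [38;2;35;35;50m[48;2;15;15;25m▌[38;2;15;15;25m[48;2;15;15;25m [0m
[38;2;255;150;50m[48;2;19;19;30m🬁[38;2;255;150;50m[48;2;15;15;25m🬆[38;2;35;35;50m[48;2;15;15;25m🬕[38;2;35;35;50m[48;2;15;15;25m🬂[38;2;35;35;50m[48;2;15;15;25m🬕[38;2;28;28;41m[48;2;255;150;50m🬆[38;2;27;27;40m[48;2;255;150;50m🬬[38;2;35;35;50m[48;2;15;15;25m🬂[38;2;35;35;50m[48;2;15;15;25m🬕[38;2;35;35;50m[48;2;15;15;25m🬂[0m
[38;2;15;15;25m[48;2;35;35;50m🬰[38;2;15;15;25m[48;2;35;35;50m🬰[38;2;35;35;50m[48;2;15;15;25m🬛[38;2;15;15;25m[48;2;35;35;50m🬰[38;2;255;150;50m[48;2;31;31;45m🬁[38;2;255;150;50m[48;2;15;15;25m🬬[38;2;255;150;50m[48;2;28;28;41m🬆[38;2;23;23;35m[48;2;255;150;50m🬝[38;2;35;35;50m[48;2;255;150;50m🬀[38;2;21;21;33m[48;2;255;150;50m🬊[0m
[38;2;15;15;25m[48;2;35;35;50m🬎[38;2;15;15;25m[48;2;35;35;50m🬎[38;2;35;35;50m[48;2;15;15;25m🬲[38;2;15;15;25m[48;2;35;35;50m🬎[38;2;35;35;50m[48;2;15;15;25m🬲[38;2;15;15;25m[48;2;35;35;50m🬎[38;2;35;35;50m[48;2;15;15;25m🬲[38;2;15;15;25m[48;2;35;35;50m🬎[38;2;255;150;50m[48;2;35;35;50m🬊[38;2;255;150;50m[48;2;23;23;35m🬀[0m
[38;2;255;150;50m[48;2;15;15;25m🬺[38;2;15;15;25m[48;2;255;150;50m🬬[38;2;35;35;50m[48;2;15;15;25m▌[38;2;15;15;25m[48;2;15;15;25m [38;2;35;35;50m[48;2;15;15;25m▌[38;2;15;15;25m[48;2;15;15;25m [38;2;35;35;50m[48;2;15;15;25m▌[38;2;15;15;25m[48;2;15;15;25m [38;2;35;35;50m[48;2;15;15;25m▌[38;2;15;15;25m[48;2;15;15;25m [0m
</frame>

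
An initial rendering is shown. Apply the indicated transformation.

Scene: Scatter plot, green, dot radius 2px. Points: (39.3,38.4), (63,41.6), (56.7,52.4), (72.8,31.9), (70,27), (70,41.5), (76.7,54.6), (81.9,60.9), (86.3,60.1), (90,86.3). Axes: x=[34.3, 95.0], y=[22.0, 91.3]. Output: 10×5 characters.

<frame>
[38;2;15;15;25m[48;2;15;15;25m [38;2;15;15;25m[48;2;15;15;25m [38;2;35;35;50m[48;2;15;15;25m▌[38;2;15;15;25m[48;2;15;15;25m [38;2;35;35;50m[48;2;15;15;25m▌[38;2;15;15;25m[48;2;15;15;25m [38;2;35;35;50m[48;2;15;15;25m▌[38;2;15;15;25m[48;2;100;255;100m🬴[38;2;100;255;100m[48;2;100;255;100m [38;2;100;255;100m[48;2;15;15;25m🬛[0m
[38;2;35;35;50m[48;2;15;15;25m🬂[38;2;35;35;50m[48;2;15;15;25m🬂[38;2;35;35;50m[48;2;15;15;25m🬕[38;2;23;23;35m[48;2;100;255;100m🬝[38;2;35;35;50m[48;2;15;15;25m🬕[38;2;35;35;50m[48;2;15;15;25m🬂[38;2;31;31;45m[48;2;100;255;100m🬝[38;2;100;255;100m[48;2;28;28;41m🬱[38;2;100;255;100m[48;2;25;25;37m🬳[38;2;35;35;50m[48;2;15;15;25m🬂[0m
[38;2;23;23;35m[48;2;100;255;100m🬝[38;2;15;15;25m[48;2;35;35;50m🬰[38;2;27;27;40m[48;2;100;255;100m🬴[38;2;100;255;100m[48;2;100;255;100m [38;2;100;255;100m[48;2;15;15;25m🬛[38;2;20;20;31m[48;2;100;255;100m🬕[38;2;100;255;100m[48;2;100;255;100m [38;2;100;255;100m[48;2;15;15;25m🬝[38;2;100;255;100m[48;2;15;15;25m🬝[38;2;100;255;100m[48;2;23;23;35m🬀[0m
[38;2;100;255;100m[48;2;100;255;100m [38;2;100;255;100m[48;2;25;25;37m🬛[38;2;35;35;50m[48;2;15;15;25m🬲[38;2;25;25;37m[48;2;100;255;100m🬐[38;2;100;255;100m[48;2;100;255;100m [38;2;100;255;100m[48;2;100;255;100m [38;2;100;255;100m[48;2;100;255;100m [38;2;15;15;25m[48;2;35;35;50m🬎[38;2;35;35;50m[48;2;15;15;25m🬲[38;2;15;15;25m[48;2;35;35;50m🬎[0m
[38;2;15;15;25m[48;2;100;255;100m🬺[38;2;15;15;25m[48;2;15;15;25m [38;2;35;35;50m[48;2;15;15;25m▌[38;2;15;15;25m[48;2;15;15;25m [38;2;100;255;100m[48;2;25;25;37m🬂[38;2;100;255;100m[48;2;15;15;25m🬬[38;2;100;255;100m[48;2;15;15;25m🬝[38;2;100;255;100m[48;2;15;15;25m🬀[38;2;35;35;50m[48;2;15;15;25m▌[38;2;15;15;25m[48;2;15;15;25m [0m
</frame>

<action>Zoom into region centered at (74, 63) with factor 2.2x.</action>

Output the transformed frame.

<frame>
[38;2;15;15;25m[48;2;15;15;25m [38;2;15;15;25m[48;2;15;15;25m [38;2;35;35;50m[48;2;15;15;25m▌[38;2;15;15;25m[48;2;15;15;25m [38;2;35;35;50m[48;2;15;15;25m▌[38;2;15;15;25m[48;2;15;15;25m [38;2;35;35;50m[48;2;15;15;25m▌[38;2;15;15;25m[48;2;15;15;25m [38;2;35;35;50m[48;2;15;15;25m▌[38;2;15;15;25m[48;2;15;15;25m [0m
[38;2;35;35;50m[48;2;15;15;25m🬂[38;2;35;35;50m[48;2;15;15;25m🬂[38;2;35;35;50m[48;2;15;15;25m🬕[38;2;35;35;50m[48;2;15;15;25m🬂[38;2;35;35;50m[48;2;15;15;25m🬕[38;2;35;35;50m[48;2;15;15;25m🬂[38;2;35;35;50m[48;2;15;15;25m🬕[38;2;23;23;35m[48;2;100;255;100m🬬[38;2;35;35;50m[48;2;15;15;25m🬕[38;2;35;35;50m[48;2;15;15;25m🬂[0m
[38;2;15;15;25m[48;2;35;35;50m🬰[38;2;15;15;25m[48;2;35;35;50m🬰[38;2;35;35;50m[48;2;15;15;25m🬛[38;2;15;15;25m[48;2;35;35;50m🬰[38;2;35;35;50m[48;2;15;15;25m🬛[38;2;23;23;35m[48;2;100;255;100m🬝[38;2;35;35;50m[48;2;100;255;100m🬐[38;2;100;255;100m[48;2;100;255;100m [38;2;35;35;50m[48;2;100;255;100m🬀[38;2;21;21;33m[48;2;100;255;100m🬊[0m
[38;2;15;15;25m[48;2;35;35;50m🬎[38;2;15;15;25m[48;2;35;35;50m🬎[38;2;35;35;50m[48;2;15;15;25m🬲[38;2;15;15;25m[48;2;35;35;50m🬎[38;2;31;31;45m[48;2;100;255;100m🬴[38;2;100;255;100m[48;2;100;255;100m [38;2;100;255;100m[48;2;25;25;37m🬛[38;2;100;255;100m[48;2;23;23;35m🬀[38;2;100;255;100m[48;2;35;35;50m🬊[38;2;100;255;100m[48;2;23;23;35m🬀[0m
[38;2;15;15;25m[48;2;15;15;25m [38;2;15;15;25m[48;2;15;15;25m [38;2;35;35;50m[48;2;15;15;25m▌[38;2;15;15;25m[48;2;15;15;25m [38;2;35;35;50m[48;2;15;15;25m▌[38;2;15;15;25m[48;2;100;255;100m🬺[38;2;35;35;50m[48;2;15;15;25m▌[38;2;15;15;25m[48;2;15;15;25m [38;2;35;35;50m[48;2;15;15;25m▌[38;2;15;15;25m[48;2;15;15;25m [0m
</frame>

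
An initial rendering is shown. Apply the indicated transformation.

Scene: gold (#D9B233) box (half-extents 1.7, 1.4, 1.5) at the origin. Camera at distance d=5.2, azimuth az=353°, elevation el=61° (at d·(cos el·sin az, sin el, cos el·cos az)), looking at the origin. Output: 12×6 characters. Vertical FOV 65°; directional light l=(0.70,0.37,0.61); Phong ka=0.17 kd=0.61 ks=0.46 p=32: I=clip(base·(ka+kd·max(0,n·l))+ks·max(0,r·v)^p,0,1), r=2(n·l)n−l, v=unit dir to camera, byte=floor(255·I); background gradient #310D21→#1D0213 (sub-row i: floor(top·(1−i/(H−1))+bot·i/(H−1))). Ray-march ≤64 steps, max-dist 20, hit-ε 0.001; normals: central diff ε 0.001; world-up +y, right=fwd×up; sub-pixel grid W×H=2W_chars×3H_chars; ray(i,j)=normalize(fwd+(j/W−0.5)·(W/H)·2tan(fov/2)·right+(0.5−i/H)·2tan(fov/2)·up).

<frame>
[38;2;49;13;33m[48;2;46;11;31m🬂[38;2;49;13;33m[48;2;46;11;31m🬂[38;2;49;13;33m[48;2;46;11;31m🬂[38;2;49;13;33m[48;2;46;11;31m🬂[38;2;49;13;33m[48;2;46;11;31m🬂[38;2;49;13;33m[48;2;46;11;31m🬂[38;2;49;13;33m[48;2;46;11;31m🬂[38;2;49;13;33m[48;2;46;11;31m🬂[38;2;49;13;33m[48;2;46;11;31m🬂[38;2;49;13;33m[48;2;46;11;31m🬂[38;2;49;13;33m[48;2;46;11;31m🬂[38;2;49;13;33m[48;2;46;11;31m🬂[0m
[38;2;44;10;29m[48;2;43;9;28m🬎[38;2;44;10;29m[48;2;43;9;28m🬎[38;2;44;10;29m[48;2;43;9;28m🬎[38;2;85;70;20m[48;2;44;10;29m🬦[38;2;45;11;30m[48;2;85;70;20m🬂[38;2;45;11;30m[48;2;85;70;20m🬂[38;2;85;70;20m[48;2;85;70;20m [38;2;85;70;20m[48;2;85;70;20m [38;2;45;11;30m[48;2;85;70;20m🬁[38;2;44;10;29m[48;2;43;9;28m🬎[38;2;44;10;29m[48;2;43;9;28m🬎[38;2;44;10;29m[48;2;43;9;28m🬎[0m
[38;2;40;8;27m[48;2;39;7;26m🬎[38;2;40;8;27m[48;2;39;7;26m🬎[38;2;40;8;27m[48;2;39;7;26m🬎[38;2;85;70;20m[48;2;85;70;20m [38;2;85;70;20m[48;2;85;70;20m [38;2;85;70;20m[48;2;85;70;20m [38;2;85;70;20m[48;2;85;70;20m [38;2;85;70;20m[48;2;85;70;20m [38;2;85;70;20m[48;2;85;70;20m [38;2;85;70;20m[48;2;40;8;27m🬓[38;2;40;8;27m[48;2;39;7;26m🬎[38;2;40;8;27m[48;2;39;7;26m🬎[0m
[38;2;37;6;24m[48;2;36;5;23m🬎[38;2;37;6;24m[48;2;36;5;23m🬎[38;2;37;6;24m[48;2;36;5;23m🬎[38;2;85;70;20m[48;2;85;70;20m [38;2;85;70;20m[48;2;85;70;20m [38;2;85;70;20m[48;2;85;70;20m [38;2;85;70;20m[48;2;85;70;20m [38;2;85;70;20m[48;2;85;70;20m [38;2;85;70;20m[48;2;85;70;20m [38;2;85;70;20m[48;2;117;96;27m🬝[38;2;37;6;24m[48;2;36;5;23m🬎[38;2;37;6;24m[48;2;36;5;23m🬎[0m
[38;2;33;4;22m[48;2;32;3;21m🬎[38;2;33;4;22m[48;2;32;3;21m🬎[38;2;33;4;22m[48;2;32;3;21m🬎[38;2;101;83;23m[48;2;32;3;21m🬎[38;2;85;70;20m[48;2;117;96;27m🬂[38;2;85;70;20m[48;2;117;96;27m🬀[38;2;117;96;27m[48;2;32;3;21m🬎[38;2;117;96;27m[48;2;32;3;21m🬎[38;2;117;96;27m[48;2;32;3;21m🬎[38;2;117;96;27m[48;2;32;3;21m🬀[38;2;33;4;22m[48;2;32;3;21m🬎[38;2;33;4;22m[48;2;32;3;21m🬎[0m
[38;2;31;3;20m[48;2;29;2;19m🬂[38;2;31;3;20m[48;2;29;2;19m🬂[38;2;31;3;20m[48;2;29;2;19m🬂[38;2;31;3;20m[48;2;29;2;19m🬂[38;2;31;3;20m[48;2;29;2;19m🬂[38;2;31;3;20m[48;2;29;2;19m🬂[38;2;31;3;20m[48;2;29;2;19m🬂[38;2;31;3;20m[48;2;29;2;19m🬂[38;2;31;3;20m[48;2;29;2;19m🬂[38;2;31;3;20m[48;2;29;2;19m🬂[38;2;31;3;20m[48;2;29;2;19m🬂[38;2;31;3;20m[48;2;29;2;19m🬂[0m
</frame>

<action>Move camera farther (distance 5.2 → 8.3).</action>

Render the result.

<frame>
[38;2;49;13;33m[48;2;46;11;31m🬂[38;2;49;13;33m[48;2;46;11;31m🬂[38;2;49;13;33m[48;2;46;11;31m🬂[38;2;49;13;33m[48;2;46;11;31m🬂[38;2;49;13;33m[48;2;46;11;31m🬂[38;2;49;13;33m[48;2;46;11;31m🬂[38;2;49;13;33m[48;2;46;11;31m🬂[38;2;49;13;33m[48;2;46;11;31m🬂[38;2;49;13;33m[48;2;46;11;31m🬂[38;2;49;13;33m[48;2;46;11;31m🬂[38;2;49;13;33m[48;2;46;11;31m🬂[38;2;49;13;33m[48;2;46;11;31m🬂[0m
[38;2;44;10;29m[48;2;43;9;28m🬎[38;2;44;10;29m[48;2;43;9;28m🬎[38;2;44;10;29m[48;2;43;9;28m🬎[38;2;44;10;29m[48;2;43;9;28m🬎[38;2;44;10;29m[48;2;43;9;28m🬎[38;2;44;10;29m[48;2;43;9;28m🬎[38;2;44;10;29m[48;2;43;9;28m🬎[38;2;44;10;29m[48;2;43;9;28m🬎[38;2;44;10;29m[48;2;43;9;28m🬎[38;2;44;10;29m[48;2;43;9;28m🬎[38;2;44;10;29m[48;2;43;9;28m🬎[38;2;44;10;29m[48;2;43;9;28m🬎[0m
[38;2;40;8;27m[48;2;39;7;26m🬎[38;2;40;8;27m[48;2;39;7;26m🬎[38;2;40;8;27m[48;2;39;7;26m🬎[38;2;40;8;27m[48;2;39;7;26m🬎[38;2;85;70;20m[48;2;40;8;27m▐[38;2;85;70;20m[48;2;85;70;20m [38;2;85;70;20m[48;2;85;70;20m [38;2;85;70;20m[48;2;41;9;28m🬺[38;2;40;8;27m[48;2;39;7;26m🬎[38;2;40;8;27m[48;2;39;7;26m🬎[38;2;40;8;27m[48;2;39;7;26m🬎[38;2;40;8;27m[48;2;39;7;26m🬎[0m
[38;2;37;6;24m[48;2;36;5;23m🬎[38;2;37;6;24m[48;2;36;5;23m🬎[38;2;37;6;24m[48;2;36;5;23m🬎[38;2;37;6;24m[48;2;36;5;23m🬎[38;2;37;6;24m[48;2;95;78;22m▌[38;2;85;70;20m[48;2;117;96;27m🬎[38;2;85;70;20m[48;2;117;96;27m🬎[38;2;85;70;20m[48;2;117;96;27m🬎[38;2;117;96;27m[48;2;37;6;24m🬃[38;2;37;6;24m[48;2;36;5;23m🬎[38;2;37;6;24m[48;2;36;5;23m🬎[38;2;37;6;24m[48;2;36;5;23m🬎[0m
[38;2;33;4;22m[48;2;32;3;21m🬎[38;2;33;4;22m[48;2;32;3;21m🬎[38;2;33;4;22m[48;2;32;3;21m🬎[38;2;33;4;22m[48;2;32;3;21m🬎[38;2;33;4;22m[48;2;32;3;21m🬎[38;2;117;96;27m[48;2;32;3;21m🬂[38;2;117;96;27m[48;2;32;3;21m🬂[38;2;33;4;22m[48;2;32;3;21m🬎[38;2;33;4;22m[48;2;32;3;21m🬎[38;2;33;4;22m[48;2;32;3;21m🬎[38;2;33;4;22m[48;2;32;3;21m🬎[38;2;33;4;22m[48;2;32;3;21m🬎[0m
[38;2;31;3;20m[48;2;29;2;19m🬂[38;2;31;3;20m[48;2;29;2;19m🬂[38;2;31;3;20m[48;2;29;2;19m🬂[38;2;31;3;20m[48;2;29;2;19m🬂[38;2;31;3;20m[48;2;29;2;19m🬂[38;2;31;3;20m[48;2;29;2;19m🬂[38;2;31;3;20m[48;2;29;2;19m🬂[38;2;31;3;20m[48;2;29;2;19m🬂[38;2;31;3;20m[48;2;29;2;19m🬂[38;2;31;3;20m[48;2;29;2;19m🬂[38;2;31;3;20m[48;2;29;2;19m🬂[38;2;31;3;20m[48;2;29;2;19m🬂[0m
</frame>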